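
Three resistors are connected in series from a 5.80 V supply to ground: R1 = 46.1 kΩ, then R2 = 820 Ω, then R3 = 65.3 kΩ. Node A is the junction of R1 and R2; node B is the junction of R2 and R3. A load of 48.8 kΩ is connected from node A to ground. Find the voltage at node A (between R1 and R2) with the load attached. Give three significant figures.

Below node A the series string R2+R3 = 66120 Ω sits in parallel with the 48800 Ω load: 28080 Ω.
V_A = 5.80 × 28080/(46100 + 28080) = 2.20 V.

V ≈ 2.20 V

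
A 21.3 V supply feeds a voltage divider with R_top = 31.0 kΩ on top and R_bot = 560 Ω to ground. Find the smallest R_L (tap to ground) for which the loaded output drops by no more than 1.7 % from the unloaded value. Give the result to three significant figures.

Output resistance R_th = R_top‖R_bot = (31000 × 560)/31560 = 550.1 Ω.
The fractional drop is R_th/(R_th + R_L); requiring this ≤ 0.0170 gives R_L ≥ R_th(1/0.0170 − 1) = 550.1 × 57.82 = 31.8 kΩ.

R_L(min) ≈ 31.8 kΩ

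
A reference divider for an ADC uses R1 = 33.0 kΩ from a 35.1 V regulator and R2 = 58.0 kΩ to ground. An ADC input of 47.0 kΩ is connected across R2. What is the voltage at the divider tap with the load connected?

V_out ≈ 15.5 V

The load sits in parallel with R2: R2‖R_L = (58.0 × 47.0) / (58.0 + 47.0) = 25.96 kΩ.
V_out = 35.1 × 25.96 / (33.0 + 25.96) = 35.1 × 25.96/58.96 = 15.5 V.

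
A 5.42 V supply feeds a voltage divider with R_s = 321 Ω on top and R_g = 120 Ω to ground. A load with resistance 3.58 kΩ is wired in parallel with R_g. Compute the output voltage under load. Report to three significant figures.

The load sits in parallel with R_g: R_g‖R_L = (120 × 3580) / (120 + 3580) = 116.1 Ω.
V_out = 5.42 × 116.1 / (321 + 116.1) = 5.42 × 116.1/437.1 = 1.44 V.

V_out ≈ 1.44 V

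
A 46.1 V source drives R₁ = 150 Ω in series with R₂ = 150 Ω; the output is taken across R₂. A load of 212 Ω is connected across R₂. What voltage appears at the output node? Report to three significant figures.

V_out ≈ 17.0 V

The load sits in parallel with R₂: R₂‖R_L = (150 × 212) / (150 + 212) = 87.85 Ω.
V_out = 46.1 × 87.85 / (150 + 87.85) = 46.1 × 87.85/237.8 = 17.0 V.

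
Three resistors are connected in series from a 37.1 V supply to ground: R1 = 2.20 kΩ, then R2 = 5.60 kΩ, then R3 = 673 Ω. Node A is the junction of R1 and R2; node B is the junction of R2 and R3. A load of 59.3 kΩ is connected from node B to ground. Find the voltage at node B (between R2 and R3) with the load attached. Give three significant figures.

At node B, R3 is in parallel with the load: R3‖R_L = 665.4 Ω.
Below node A the resistance is R2 + (R3‖R_L) = 6265 Ω, so V_A = 37.1 × 6265/8465 = 27.46 V.
Then V_B = V_A × (R3‖R_L)/(R2 + R3‖R_L) = 27.46 × 665.4/6265 = 2.92 V.

V ≈ 2.92 V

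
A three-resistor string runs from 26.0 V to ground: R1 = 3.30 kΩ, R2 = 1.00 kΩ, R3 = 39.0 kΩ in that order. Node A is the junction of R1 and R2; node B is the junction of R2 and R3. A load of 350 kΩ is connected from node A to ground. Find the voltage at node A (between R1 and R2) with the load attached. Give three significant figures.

V ≈ 23.8 V

Below node A the series string R2+R3 = 40.00 kΩ sits in parallel with the 350 kΩ load: 35.90 kΩ.
V_A = 26.0 × 35.90/(3.30 + 35.90) = 23.8 V.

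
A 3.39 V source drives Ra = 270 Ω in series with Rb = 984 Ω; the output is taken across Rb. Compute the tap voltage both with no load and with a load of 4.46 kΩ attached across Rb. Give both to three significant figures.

Open-circuit: V = 3.39 × 984/(270 + 984) = 2.66 V.
With the load, Rb becomes Rb‖R_L = 806.1 Ω, so V = 3.39 × 806.1/1076 = 2.54 V.

Unloaded: 2.66 V; loaded: 2.54 V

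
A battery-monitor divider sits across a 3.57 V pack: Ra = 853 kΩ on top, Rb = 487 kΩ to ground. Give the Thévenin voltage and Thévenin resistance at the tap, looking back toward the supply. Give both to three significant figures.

V_th is the open-circuit tap voltage: 3.57 × 487/(853 + 487) = 1.30 V.
With the supply zeroed, Ra and Rb appear in parallel from the tap: R_th = Ra‖Rb = (853 × 487)/1340 = 310 kΩ.

V_th = 1.30 V, R_th = 310 kΩ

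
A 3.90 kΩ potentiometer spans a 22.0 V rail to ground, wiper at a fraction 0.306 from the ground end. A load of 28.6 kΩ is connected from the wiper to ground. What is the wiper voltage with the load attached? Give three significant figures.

The wiper splits the pot into (1−α)R = 2.707 kΩ above and αR = 1.193 kΩ below.
Lower section ‖ load = 1.146 kΩ.
V_wiper = 22.0 × 1.146/(2.707 + 1.146) = 6.54 V.

V ≈ 6.54 V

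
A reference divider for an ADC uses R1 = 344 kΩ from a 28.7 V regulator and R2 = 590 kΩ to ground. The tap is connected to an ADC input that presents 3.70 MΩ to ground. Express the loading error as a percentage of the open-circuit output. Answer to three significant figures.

The divider's output (Thévenin) resistance is R1‖R2 = 217.3 kΩ.
Fractional drop under load = R_th/(R_th + R_L) = 217.3 / (217.3 + 3700) = 0.05547.
So the output falls by 5.55 %.

5.55 %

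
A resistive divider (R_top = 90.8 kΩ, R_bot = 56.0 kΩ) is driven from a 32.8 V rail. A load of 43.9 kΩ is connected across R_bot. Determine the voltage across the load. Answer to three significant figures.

The load sits in parallel with R_bot: R_bot‖R_L = (56.0 × 43.9) / (56.0 + 43.9) = 24.61 kΩ.
V_out = 32.8 × 24.61 / (90.8 + 24.61) = 32.8 × 24.61/115.4 = 6.99 V.
(Unloaded it would have been 12.5 V.)

V_out ≈ 6.99 V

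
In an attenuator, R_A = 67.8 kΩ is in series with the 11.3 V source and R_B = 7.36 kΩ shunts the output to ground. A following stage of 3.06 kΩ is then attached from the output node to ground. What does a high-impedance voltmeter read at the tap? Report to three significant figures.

V_out ≈ 0.349 V

The load sits in parallel with R_B: R_B‖R_L = (7.36 × 3.06) / (7.36 + 3.06) = 2.161 kΩ.
V_out = 11.3 × 2.161 / (67.8 + 2.161) = 11.3 × 2.161/69.96 = 0.349 V.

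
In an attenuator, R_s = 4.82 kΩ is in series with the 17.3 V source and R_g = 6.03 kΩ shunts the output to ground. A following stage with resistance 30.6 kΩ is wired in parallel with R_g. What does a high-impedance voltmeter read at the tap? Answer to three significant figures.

V_out ≈ 8.84 V

The load sits in parallel with R_g: R_g‖R_L = (6.03 × 30.6) / (6.03 + 30.6) = 5.037 kΩ.
V_out = 17.3 × 5.037 / (4.82 + 5.037) = 17.3 × 5.037/9.857 = 8.84 V.
(Unloaded it would have been 9.61 V.)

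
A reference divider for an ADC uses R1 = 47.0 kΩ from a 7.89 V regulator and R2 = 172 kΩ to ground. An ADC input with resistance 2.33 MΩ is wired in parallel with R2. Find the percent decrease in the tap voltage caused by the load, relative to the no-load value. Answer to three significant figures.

The divider's output (Thévenin) resistance is R1‖R2 = 36.91 kΩ.
Fractional drop under load = R_th/(R_th + R_L) = 36.91 / (36.91 + 2330) = 0.01560.
So the output falls by 1.56 %.

1.56 %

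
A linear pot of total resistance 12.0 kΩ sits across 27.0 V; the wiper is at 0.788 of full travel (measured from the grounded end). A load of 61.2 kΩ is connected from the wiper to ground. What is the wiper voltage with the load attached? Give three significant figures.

V ≈ 20.6 V

The wiper splits the pot into (1−α)R = 2.544 kΩ above and αR = 9.456 kΩ below.
Lower section ‖ load = 8.190 kΩ.
V_wiper = 27.0 × 8.190/(2.544 + 8.190) = 20.6 V.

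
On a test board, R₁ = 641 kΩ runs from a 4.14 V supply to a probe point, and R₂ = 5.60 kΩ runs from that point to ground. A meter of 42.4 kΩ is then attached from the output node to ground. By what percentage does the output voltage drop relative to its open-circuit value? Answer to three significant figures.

11.6 %

Unloaded V = 4.14 × 5.60/646.6 = 0.035855 V.
Loaded: R₂‖R_L = 4.947 kΩ, giving V = 4.14 × 4.947/645.9 = 0.031704 V.
Drop = (0.035855 − 0.031704) / 0.035855 = 11.6 %.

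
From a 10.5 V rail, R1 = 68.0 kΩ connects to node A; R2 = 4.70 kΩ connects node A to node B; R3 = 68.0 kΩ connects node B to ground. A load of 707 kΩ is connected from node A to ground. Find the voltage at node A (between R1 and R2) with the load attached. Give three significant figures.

V ≈ 5.17 V

Below node A the series string R2+R3 = 72.70 kΩ sits in parallel with the 707 kΩ load: 65.92 kΩ.
V_A = 10.5 × 65.92/(68.0 + 65.92) = 5.17 V.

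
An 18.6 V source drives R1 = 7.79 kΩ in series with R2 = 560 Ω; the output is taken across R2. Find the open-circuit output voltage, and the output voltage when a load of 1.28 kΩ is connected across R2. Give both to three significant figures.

Unloaded: 1.25 V; loaded: 0.886 V

Open-circuit: V = 18.6 × 560/(7790 + 560) = 1.25 V.
With the load, R2 becomes R2‖R_L = 389.6 Ω, so V = 18.6 × 389.6/8180 = 0.886 V.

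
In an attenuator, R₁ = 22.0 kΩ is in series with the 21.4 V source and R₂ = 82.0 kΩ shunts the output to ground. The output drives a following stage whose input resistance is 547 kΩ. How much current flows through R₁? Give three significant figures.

I ≈ 0.229 mA

R₂‖R_L = 71.31 kΩ, so the source sees R₁ + R₂‖R_L = 93.31 kΩ.
I = 21.4 V / 93.31 kΩ = 0.229 mA.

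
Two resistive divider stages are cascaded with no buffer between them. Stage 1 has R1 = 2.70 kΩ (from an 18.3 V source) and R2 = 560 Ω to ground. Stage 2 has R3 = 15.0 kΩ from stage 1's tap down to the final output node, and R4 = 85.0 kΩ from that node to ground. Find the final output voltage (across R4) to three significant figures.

Stage 2 presents R3+R4 = 100000 Ω as a load on stage 1's tap.
Stage 1's lower leg becomes R2‖(R3+R4) = 556.9 Ω, so V_mid = 18.3 × 556.9/3257 = 3.129 V.
Stage 2 is itself unloaded: V_out = V_mid × R4/(R3+R4) = 3.129 × 85000/100000 = 2.66 V.

V_out ≈ 2.66 V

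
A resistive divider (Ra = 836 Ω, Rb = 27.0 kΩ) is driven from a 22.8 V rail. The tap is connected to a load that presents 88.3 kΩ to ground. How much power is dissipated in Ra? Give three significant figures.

Total resistance from the source is Ra + (Rb‖R_L) = 21510 Ω, so I = 22.8/21510 Ω = 1.060 mA.
P = I²·Ra = (1.060 mA)² × 836 Ω = 0.939 mW.

P ≈ 0.939 mW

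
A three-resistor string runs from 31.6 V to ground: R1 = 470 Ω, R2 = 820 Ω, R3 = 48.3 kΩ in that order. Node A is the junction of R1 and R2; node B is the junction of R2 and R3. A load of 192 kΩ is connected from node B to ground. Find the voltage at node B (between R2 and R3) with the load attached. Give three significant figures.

At node B, R3 is in parallel with the load: R3‖R_L = 38590 Ω.
Below node A the resistance is R2 + (R3‖R_L) = 39410 Ω, so V_A = 31.6 × 39410/39880 = 31.23 V.
Then V_B = V_A × (R3‖R_L)/(R2 + R3‖R_L) = 31.23 × 38590/39410 = 30.6 V.

V ≈ 30.6 V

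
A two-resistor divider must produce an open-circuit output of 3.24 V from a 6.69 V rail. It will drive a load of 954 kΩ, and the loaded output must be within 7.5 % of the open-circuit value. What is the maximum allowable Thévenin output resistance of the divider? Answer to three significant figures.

Loading drop = R_th/(R_th + R_L) ≤ 0.0750, so R_th ≤ R_L · ε/(1−ε) = 954 kΩ × 0.0750/0.9250 = 77.4 kΩ.

R_th ≤ 77.4 kΩ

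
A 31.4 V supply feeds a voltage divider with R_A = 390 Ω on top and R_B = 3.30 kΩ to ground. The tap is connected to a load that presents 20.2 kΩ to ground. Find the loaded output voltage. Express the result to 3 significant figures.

V_out ≈ 27.6 V

The load sits in parallel with R_B: R_B‖R_L = (3300 × 20200) / (3300 + 20200) = 2837 Ω.
V_out = 31.4 × 2837 / (390 + 2837) = 31.4 × 2837/3227 = 27.6 V.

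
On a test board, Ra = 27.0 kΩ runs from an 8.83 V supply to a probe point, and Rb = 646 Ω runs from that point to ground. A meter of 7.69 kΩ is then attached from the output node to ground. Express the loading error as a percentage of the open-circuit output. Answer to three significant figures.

The divider's output (Thévenin) resistance is Ra‖Rb = 630.9 Ω.
Fractional drop under load = R_th/(R_th + R_L) = 630.9 / (630.9 + 7690) = 0.07582.
So the output falls by 7.58 %.

7.58 %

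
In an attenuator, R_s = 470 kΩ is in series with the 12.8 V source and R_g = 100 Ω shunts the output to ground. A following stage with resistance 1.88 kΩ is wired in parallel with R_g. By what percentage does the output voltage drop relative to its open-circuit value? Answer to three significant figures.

The divider's output (Thévenin) resistance is R_s‖R_g = 99.98 Ω.
Fractional drop under load = R_th/(R_th + R_L) = 99.98 / (99.98 + 1880) = 0.05049.
So the output falls by 5.05 %.

5.05 %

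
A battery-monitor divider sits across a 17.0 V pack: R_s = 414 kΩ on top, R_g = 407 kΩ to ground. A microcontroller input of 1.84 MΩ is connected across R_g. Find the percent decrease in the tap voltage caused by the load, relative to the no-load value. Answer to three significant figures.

Unloaded V = 17.0 × 407/821.0 = 8.4275 V.
Loaded: R_g‖R_L = 333.3 kΩ, giving V = 17.0 × 333.3/747.3 = 7.5818 V.
Drop = (8.4275 − 7.5818) / 8.4275 = 10.0 %.

10.0 %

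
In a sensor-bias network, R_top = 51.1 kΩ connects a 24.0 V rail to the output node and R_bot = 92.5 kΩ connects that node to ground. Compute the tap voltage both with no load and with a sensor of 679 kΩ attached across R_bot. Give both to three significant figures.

Open-circuit: V = 24.0 × 92.5/(51.1 + 92.5) = 15.5 V.
With the load, R_bot becomes R_bot‖R_L = 81.41 kΩ, so V = 24.0 × 81.41/132.5 = 14.7 V.

Unloaded: 15.5 V; loaded: 14.7 V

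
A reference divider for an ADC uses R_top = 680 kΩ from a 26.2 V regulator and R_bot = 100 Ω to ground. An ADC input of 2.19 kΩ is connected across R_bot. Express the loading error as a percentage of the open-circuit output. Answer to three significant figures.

The divider's output (Thévenin) resistance is R_top‖R_bot = 99.99 Ω.
Fractional drop under load = R_th/(R_th + R_L) = 99.99 / (99.99 + 2190) = 0.04366.
So the output falls by 4.37 %.

4.37 %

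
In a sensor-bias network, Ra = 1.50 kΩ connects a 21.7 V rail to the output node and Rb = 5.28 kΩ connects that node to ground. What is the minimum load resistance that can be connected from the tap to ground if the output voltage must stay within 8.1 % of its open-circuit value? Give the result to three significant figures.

Output resistance R_th = Ra‖Rb = (1.50 × 5.28)/6.780 = 1.168 kΩ.
The fractional drop is R_th/(R_th + R_L); requiring this ≤ 0.0810 gives R_L ≥ R_th(1/0.0810 − 1) = 1.168 × 11.35 = 13.3 kΩ.

R_L(min) ≈ 13.3 kΩ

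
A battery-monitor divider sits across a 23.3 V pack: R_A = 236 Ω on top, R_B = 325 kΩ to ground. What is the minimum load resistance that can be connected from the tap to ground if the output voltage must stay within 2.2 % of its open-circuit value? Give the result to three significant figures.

R_L(min) ≈ 10.5 kΩ

Output resistance R_th = R_A‖R_B = (236 × 325000)/325200 = 235.8 Ω.
The fractional drop is R_th/(R_th + R_L); requiring this ≤ 0.0220 gives R_L ≥ R_th(1/0.0220 − 1) = 235.8 × 44.45 = 10.5 kΩ.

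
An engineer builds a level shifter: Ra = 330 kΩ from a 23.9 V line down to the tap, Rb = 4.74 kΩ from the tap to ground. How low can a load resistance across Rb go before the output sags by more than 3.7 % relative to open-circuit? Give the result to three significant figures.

R_L(min) ≈ 122 kΩ

Output resistance R_th = Ra‖Rb = (330 × 4.74)/334.7 = 4.673 kΩ.
The fractional drop is R_th/(R_th + R_L); requiring this ≤ 0.0370 gives R_L ≥ R_th(1/0.0370 − 1) = 4.673 × 26.03 = 122 kΩ.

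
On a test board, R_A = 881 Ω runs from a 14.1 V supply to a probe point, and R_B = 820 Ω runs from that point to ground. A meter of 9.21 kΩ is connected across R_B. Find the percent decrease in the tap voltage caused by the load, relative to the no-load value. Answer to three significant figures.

The divider's output (Thévenin) resistance is R_A‖R_B = 424.7 Ω.
Fractional drop under load = R_th/(R_th + R_L) = 424.7 / (424.7 + 9210) = 0.04408.
So the output falls by 4.41 %.

4.41 %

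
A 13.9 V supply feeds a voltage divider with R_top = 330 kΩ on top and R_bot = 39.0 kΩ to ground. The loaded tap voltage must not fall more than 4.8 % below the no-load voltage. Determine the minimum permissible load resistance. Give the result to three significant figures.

R_L(min) ≈ 692 kΩ

Output resistance R_th = R_top‖R_bot = (330 × 39.0)/369.0 = 34.88 kΩ.
The fractional drop is R_th/(R_th + R_L); requiring this ≤ 0.0480 gives R_L ≥ R_th(1/0.0480 − 1) = 34.88 × 19.83 = 692 kΩ.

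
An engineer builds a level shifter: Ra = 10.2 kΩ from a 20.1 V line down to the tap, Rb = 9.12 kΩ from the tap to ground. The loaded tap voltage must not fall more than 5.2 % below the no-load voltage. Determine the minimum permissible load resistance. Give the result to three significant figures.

R_L(min) ≈ 87.8 kΩ

Output resistance R_th = Ra‖Rb = (10.2 × 9.12)/19.32 = 4.815 kΩ.
The fractional drop is R_th/(R_th + R_L); requiring this ≤ 0.0520 gives R_L ≥ R_th(1/0.0520 − 1) = 4.815 × 18.23 = 87.8 kΩ.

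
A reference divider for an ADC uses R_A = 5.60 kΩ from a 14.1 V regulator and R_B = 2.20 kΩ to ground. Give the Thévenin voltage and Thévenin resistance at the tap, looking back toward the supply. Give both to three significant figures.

V_th is the open-circuit tap voltage: 14.1 × 2.20/(5.60 + 2.20) = 3.98 V.
With the supply zeroed, R_A and R_B appear in parallel from the tap: R_th = R_A‖R_B = (5.60 × 2.20)/7.800 = 1.58 kΩ.

V_th = 3.98 V, R_th = 1.58 kΩ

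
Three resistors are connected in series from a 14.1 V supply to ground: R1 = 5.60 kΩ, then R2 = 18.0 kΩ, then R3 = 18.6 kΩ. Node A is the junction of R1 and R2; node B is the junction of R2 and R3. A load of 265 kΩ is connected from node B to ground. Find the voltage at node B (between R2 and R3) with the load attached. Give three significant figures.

At node B, R3 is in parallel with the load: R3‖R_L = 17.38 kΩ.
Below node A the resistance is R2 + (R3‖R_L) = 35.38 kΩ, so V_A = 14.1 × 35.38/40.98 = 12.17 V.
Then V_B = V_A × (R3‖R_L)/(R2 + R3‖R_L) = 12.17 × 17.38/35.38 = 5.98 V.

V ≈ 5.98 V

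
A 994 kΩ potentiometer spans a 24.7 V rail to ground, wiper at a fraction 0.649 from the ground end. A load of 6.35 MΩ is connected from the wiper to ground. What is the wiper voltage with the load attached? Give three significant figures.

V ≈ 15.5 V

The wiper splits the pot into (1−α)R = 348.9 kΩ above and αR = 645.1 kΩ below.
Lower section ‖ load = 585.6 kΩ.
V_wiper = 24.7 × 585.6/(348.9 + 585.6) = 15.5 V.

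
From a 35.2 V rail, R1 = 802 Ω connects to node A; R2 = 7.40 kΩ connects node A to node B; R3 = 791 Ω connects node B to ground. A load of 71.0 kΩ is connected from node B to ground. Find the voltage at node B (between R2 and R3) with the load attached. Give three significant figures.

V ≈ 3.06 V

At node B, R3 is in parallel with the load: R3‖R_L = 782.3 Ω.
Below node A the resistance is R2 + (R3‖R_L) = 8182 Ω, so V_A = 35.2 × 8182/8984 = 32.06 V.
Then V_B = V_A × (R3‖R_L)/(R2 + R3‖R_L) = 32.06 × 782.3/8182 = 3.06 V.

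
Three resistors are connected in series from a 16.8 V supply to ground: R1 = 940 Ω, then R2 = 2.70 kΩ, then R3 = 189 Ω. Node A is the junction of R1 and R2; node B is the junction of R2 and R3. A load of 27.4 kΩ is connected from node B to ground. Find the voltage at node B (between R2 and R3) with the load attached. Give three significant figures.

V ≈ 0.824 V

At node B, R3 is in parallel with the load: R3‖R_L = 187.7 Ω.
Below node A the resistance is R2 + (R3‖R_L) = 2888 Ω, so V_A = 16.8 × 2888/3828 = 12.67 V.
Then V_B = V_A × (R3‖R_L)/(R2 + R3‖R_L) = 12.67 × 187.7/2888 = 0.824 V.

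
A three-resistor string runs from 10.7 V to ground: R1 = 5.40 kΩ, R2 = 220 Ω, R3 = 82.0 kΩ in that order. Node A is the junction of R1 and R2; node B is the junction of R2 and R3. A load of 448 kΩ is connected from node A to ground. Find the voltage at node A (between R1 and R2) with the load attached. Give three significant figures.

Below node A the series string R2+R3 = 82220 Ω sits in parallel with the 448000 Ω load: 69470 Ω.
V_A = 10.7 × 69470/(5400 + 69470) = 9.93 V.

V ≈ 9.93 V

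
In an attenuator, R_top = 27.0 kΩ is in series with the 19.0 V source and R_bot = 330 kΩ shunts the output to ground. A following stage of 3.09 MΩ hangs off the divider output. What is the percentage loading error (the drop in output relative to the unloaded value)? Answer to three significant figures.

The divider's output (Thévenin) resistance is R_top‖R_bot = 24.96 kΩ.
Fractional drop under load = R_th/(R_th + R_L) = 24.96 / (24.96 + 3090) = 0.008012.
So the output falls by 0.801 %.

0.801 %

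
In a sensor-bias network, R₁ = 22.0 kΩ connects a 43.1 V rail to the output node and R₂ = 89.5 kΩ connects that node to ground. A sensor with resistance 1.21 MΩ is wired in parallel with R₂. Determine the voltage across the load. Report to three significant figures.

The load sits in parallel with R₂: R₂‖R_L = (89.5 × 1210) / (89.5 + 1210) = 83.34 kΩ.
V_out = 43.1 × 83.34 / (22.0 + 83.34) = 43.1 × 83.34/105.3 = 34.1 V.

V_out ≈ 34.1 V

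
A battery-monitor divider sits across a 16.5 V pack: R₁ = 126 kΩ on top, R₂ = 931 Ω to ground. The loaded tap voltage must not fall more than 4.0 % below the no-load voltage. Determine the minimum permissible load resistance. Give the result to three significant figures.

Output resistance R_th = R₁‖R₂ = (126000 × 931)/126900 = 924.2 Ω.
The fractional drop is R_th/(R_th + R_L); requiring this ≤ 0.0400 gives R_L ≥ R_th(1/0.0400 − 1) = 924.2 × 24.00 = 22.2 kΩ.

R_L(min) ≈ 22.2 kΩ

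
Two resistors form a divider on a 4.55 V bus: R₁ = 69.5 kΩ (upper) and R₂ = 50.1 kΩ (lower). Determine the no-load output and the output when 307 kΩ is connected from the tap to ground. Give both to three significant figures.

Unloaded: 1.91 V; loaded: 1.74 V

Open-circuit: V = 4.55 × 50.1/(69.5 + 50.1) = 1.91 V.
With the load, R₂ becomes R₂‖R_L = 43.07 kΩ, so V = 4.55 × 43.07/112.6 = 1.74 V.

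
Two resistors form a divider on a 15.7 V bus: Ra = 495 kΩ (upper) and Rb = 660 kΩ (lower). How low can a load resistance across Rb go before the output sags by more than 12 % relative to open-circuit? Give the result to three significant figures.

R_L(min) ≈ 2.07 MΩ

Output resistance R_th = Ra‖Rb = (495 × 660)/1155 = 282.9 kΩ.
The fractional drop is R_th/(R_th + R_L); requiring this ≤ 0.120 gives R_L ≥ R_th(1/0.120 − 1) = 282.9 × 7.333 = 2.07 MΩ.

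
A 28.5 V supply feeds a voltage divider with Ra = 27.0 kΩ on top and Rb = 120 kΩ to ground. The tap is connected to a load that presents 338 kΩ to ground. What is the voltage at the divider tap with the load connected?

V_out ≈ 21.8 V

The load sits in parallel with Rb: Rb‖R_L = (120 × 338) / (120 + 338) = 88.56 kΩ.
V_out = 28.5 × 88.56 / (27.0 + 88.56) = 28.5 × 88.56/115.6 = 21.8 V.
(Unloaded it would have been 23.3 V.)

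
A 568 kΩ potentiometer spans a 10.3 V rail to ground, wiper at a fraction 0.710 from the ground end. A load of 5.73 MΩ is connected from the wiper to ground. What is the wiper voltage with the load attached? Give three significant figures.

The wiper splits the pot into (1−α)R = 164.7 kΩ above and αR = 403.3 kΩ below.
Lower section ‖ load = 376.8 kΩ.
V_wiper = 10.3 × 376.8/(164.7 + 376.8) = 7.17 V.

V ≈ 7.17 V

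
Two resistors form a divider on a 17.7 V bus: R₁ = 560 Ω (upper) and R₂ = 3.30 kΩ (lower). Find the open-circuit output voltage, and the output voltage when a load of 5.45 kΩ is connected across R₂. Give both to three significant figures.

Unloaded: 15.1 V; loaded: 13.9 V

Open-circuit: V = 17.7 × 3300/(560 + 3300) = 15.1 V.
With the load, R₂ becomes R₂‖R_L = 2055 Ω, so V = 17.7 × 2055/2615 = 13.9 V.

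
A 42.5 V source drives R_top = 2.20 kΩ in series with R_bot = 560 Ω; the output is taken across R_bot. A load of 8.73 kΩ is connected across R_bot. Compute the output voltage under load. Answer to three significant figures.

V_out ≈ 8.20 V

The load sits in parallel with R_bot: R_bot‖R_L = (560 × 8730) / (560 + 8730) = 526.2 Ω.
V_out = 42.5 × 526.2 / (2200 + 526.2) = 42.5 × 526.2/2726 = 8.20 V.
(Unloaded it would have been 8.62 V.)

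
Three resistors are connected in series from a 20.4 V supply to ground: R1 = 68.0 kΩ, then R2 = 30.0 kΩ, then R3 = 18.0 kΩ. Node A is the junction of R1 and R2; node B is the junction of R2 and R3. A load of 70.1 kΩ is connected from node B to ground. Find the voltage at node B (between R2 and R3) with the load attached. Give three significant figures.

V ≈ 2.60 V

At node B, R3 is in parallel with the load: R3‖R_L = 14.32 kΩ.
Below node A the resistance is R2 + (R3‖R_L) = 44.32 kΩ, so V_A = 20.4 × 44.32/112.3 = 8.050 V.
Then V_B = V_A × (R3‖R_L)/(R2 + R3‖R_L) = 8.050 × 14.32/44.32 = 2.60 V.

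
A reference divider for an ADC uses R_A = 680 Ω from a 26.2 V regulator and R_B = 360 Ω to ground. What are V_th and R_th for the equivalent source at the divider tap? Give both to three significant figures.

V_th is the open-circuit tap voltage: 26.2 × 360/(680 + 360) = 9.07 V.
With the supply zeroed, R_A and R_B appear in parallel from the tap: R_th = R_A‖R_B = (680 × 360)/1040 = 235 Ω.

V_th = 9.07 V, R_th = 235 Ω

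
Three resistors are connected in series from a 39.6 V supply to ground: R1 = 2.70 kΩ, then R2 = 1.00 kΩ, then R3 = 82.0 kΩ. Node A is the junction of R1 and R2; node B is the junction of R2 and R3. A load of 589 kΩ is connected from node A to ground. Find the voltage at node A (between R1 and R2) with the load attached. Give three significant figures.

Below node A the series string R2+R3 = 83.00 kΩ sits in parallel with the 589 kΩ load: 72.75 kΩ.
V_A = 39.6 × 72.75/(2.70 + 72.75) = 38.2 V.

V ≈ 38.2 V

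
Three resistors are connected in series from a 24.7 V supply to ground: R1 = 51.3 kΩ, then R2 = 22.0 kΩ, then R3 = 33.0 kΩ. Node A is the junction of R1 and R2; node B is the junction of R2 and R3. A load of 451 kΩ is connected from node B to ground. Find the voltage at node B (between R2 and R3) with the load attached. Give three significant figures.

V ≈ 7.30 V

At node B, R3 is in parallel with the load: R3‖R_L = 30.75 kΩ.
Below node A the resistance is R2 + (R3‖R_L) = 52.75 kΩ, so V_A = 24.7 × 52.75/104.0 = 12.52 V.
Then V_B = V_A × (R3‖R_L)/(R2 + R3‖R_L) = 12.52 × 30.75/52.75 = 7.30 V.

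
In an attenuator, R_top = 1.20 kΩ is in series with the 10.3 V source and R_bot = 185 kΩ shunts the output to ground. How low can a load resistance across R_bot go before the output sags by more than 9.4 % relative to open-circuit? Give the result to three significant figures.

Output resistance R_th = R_top‖R_bot = (1.20 × 185)/186.2 = 1.192 kΩ.
The fractional drop is R_th/(R_th + R_L); requiring this ≤ 0.0940 gives R_L ≥ R_th(1/0.0940 − 1) = 1.192 × 9.638 = 11.5 kΩ.

R_L(min) ≈ 11.5 kΩ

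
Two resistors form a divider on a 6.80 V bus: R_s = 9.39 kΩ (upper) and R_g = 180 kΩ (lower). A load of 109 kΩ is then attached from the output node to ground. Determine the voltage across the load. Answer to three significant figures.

V_out ≈ 5.97 V

The load sits in parallel with R_g: R_g‖R_L = (180 × 109) / (180 + 109) = 67.89 kΩ.
V_out = 6.80 × 67.89 / (9.39 + 67.89) = 6.80 × 67.89/77.28 = 5.97 V.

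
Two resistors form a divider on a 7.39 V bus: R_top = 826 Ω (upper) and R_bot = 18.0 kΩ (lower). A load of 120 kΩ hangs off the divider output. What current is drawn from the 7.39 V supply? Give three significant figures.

I ≈ 0.448 mA

R_bot‖R_L = 15650 Ω, so the source sees R_top + R_bot‖R_L = 16480 Ω.
I = 7.39 V / 16480 Ω = 0.448 mA.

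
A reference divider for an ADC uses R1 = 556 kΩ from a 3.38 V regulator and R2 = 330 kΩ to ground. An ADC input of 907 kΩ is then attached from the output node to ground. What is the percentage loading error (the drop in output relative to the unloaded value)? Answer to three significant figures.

18.6 %

The divider's output (Thévenin) resistance is R1‖R2 = 207.1 kΩ.
Fractional drop under load = R_th/(R_th + R_L) = 207.1 / (207.1 + 907) = 0.1859.
So the output falls by 18.6 %.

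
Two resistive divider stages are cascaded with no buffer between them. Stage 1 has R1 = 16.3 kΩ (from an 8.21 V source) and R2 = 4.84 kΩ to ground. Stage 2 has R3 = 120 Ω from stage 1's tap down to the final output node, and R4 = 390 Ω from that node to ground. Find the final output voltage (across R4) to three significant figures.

V_out ≈ 0.173 V

Stage 2 presents R3+R4 = 510.0 Ω as a load on stage 1's tap.
Stage 1's lower leg becomes R2‖(R3+R4) = 461.4 Ω, so V_mid = 8.21 × 461.4/16760 = 0.2260 V.
Stage 2 is itself unloaded: V_out = V_mid × R4/(R3+R4) = 0.2260 × 390/510.0 = 0.173 V.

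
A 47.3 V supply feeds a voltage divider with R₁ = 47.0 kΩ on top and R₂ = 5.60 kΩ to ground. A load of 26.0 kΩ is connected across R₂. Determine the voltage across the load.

The load sits in parallel with R₂: R₂‖R_L = (5.60 × 26.0) / (5.60 + 26.0) = 4.608 kΩ.
V_out = 47.3 × 4.608 / (47.0 + 4.608) = 47.3 × 4.608/51.61 = 4.22 V.
(Unloaded it would have been 5.04 V.)

V_out ≈ 4.22 V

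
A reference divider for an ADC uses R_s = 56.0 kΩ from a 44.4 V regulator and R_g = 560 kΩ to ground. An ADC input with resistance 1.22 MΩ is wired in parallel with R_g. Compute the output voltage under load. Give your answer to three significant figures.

V_out ≈ 38.7 V

The load sits in parallel with R_g: R_g‖R_L = (560 × 1220) / (560 + 1220) = 383.8 kΩ.
V_out = 44.4 × 383.8 / (56.0 + 383.8) = 44.4 × 383.8/439.8 = 38.7 V.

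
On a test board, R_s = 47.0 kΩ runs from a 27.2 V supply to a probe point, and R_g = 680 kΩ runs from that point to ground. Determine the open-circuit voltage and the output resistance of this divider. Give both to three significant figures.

V_th is the open-circuit tap voltage: 27.2 × 680/(47.0 + 680) = 25.4 V.
With the supply zeroed, R_s and R_g appear in parallel from the tap: R_th = R_s‖R_g = (47.0 × 680)/727.0 = 44.0 kΩ.

V_th = 25.4 V, R_th = 44.0 kΩ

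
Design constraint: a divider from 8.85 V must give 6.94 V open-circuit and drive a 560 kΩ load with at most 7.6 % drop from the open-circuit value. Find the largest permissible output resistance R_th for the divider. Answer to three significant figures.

R_th ≤ 46.1 kΩ

Loading drop = R_th/(R_th + R_L) ≤ 0.0760, so R_th ≤ R_L · ε/(1−ε) = 560 kΩ × 0.0760/0.9240 = 46.1 kΩ.
(Any R1, R2 with R2/(R1+R2) = 0.784 and R1‖R2 ≤ 46.1 kΩ will meet the spec.)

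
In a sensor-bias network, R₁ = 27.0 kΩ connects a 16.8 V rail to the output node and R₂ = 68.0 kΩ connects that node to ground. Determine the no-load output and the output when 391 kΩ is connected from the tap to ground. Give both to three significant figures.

Unloaded: 12.0 V; loaded: 11.5 V

Open-circuit: V = 16.8 × 68.0/(27.0 + 68.0) = 12.0 V.
With the load, R₂ becomes R₂‖R_L = 57.93 kΩ, so V = 16.8 × 57.93/84.93 = 11.5 V.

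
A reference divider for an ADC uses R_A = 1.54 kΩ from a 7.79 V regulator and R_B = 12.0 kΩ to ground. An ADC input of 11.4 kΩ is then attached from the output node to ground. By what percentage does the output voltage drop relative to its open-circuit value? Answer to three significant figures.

Unloaded V = 7.79 × 12.0/13.54 = 6.9040 V.
Loaded: R_B‖R_L = 5.846 kΩ, giving V = 7.79 × 5.846/7.386 = 6.1658 V.
Drop = (6.9040 − 6.1658) / 6.9040 = 10.7 %.

10.7 %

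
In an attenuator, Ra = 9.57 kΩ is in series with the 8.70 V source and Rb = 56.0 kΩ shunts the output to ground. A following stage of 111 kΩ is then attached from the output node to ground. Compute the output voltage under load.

The load sits in parallel with Rb: Rb‖R_L = (56.0 × 111) / (56.0 + 111) = 37.22 kΩ.
V_out = 8.70 × 37.22 / (9.57 + 37.22) = 8.70 × 37.22/46.79 = 6.92 V.
(Unloaded it would have been 7.43 V.)

V_out ≈ 6.92 V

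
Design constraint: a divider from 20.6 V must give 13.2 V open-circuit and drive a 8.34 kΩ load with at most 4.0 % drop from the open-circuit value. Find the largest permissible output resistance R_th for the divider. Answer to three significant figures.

R_th ≤ 348 Ω

Loading drop = R_th/(R_th + R_L) ≤ 0.0400, so R_th ≤ R_L · ε/(1−ε) = 8.34 kΩ × 0.0400/0.9600 = 348 Ω.
(Any R1, R2 with R2/(R1+R2) = 0.641 and R1‖R2 ≤ 348 Ω will meet the spec.)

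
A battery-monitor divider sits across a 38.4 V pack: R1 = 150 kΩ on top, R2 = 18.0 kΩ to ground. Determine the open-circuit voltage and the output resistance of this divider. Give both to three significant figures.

V_th is the open-circuit tap voltage: 38.4 × 18.0/(150 + 18.0) = 4.11 V.
With the supply zeroed, R1 and R2 appear in parallel from the tap: R_th = R1‖R2 = (150 × 18.0)/168.0 = 16.1 kΩ.

V_th = 4.11 V, R_th = 16.1 kΩ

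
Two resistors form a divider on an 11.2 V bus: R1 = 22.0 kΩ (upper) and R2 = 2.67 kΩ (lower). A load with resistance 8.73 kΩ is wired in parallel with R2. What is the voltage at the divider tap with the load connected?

The load sits in parallel with R2: R2‖R_L = (2.67 × 8.73) / (2.67 + 8.73) = 2.045 kΩ.
V_out = 11.2 × 2.045 / (22.0 + 2.045) = 11.2 × 2.045/24.04 = 0.952 V.
(Unloaded it would have been 1.21 V.)

V_out ≈ 0.952 V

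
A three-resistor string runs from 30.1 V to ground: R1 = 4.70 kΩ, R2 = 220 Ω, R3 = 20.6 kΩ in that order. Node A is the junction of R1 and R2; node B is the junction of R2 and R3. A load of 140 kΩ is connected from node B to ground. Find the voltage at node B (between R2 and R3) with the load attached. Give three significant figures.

V ≈ 23.6 V

At node B, R3 is in parallel with the load: R3‖R_L = 17960 Ω.
Below node A the resistance is R2 + (R3‖R_L) = 18180 Ω, so V_A = 30.1 × 18180/22880 = 23.92 V.
Then V_B = V_A × (R3‖R_L)/(R2 + R3‖R_L) = 23.92 × 17960/18180 = 23.6 V.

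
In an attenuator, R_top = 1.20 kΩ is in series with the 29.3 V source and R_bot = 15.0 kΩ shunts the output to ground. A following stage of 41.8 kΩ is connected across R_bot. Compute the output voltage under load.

V_out ≈ 26.4 V

The load sits in parallel with R_bot: R_bot‖R_L = (15.0 × 41.8) / (15.0 + 41.8) = 11.04 kΩ.
V_out = 29.3 × 11.04 / (1.20 + 11.04) = 29.3 × 11.04/12.24 = 26.4 V.
(Unloaded it would have been 27.1 V.)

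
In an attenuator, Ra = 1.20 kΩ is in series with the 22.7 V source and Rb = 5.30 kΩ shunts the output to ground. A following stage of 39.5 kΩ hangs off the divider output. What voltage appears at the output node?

V_out ≈ 18.1 V

The load sits in parallel with Rb: Rb‖R_L = (5.30 × 39.5) / (5.30 + 39.5) = 4.673 kΩ.
V_out = 22.7 × 4.673 / (1.20 + 4.673) = 22.7 × 4.673/5.873 = 18.1 V.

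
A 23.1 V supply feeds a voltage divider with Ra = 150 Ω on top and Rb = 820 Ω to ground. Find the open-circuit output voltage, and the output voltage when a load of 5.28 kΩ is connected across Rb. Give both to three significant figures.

Open-circuit: V = 23.1 × 820/(150 + 820) = 19.5 V.
With the load, Rb becomes Rb‖R_L = 709.8 Ω, so V = 23.1 × 709.8/859.8 = 19.1 V.

Unloaded: 19.5 V; loaded: 19.1 V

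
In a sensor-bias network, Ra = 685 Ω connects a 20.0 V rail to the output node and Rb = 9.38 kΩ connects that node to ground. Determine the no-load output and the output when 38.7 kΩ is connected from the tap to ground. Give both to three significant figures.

Open-circuit: V = 20.0 × 9380/(685 + 9380) = 18.6 V.
With the load, Rb becomes Rb‖R_L = 7550 Ω, so V = 20.0 × 7550/8235 = 18.3 V.

Unloaded: 18.6 V; loaded: 18.3 V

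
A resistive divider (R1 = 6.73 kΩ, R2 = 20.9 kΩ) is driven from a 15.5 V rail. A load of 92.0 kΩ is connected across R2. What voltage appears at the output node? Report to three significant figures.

V_out ≈ 11.1 V

The load sits in parallel with R2: R2‖R_L = (20.9 × 92.0) / (20.9 + 92.0) = 17.03 kΩ.
V_out = 15.5 × 17.03 / (6.73 + 17.03) = 15.5 × 17.03/23.76 = 11.1 V.
(Unloaded it would have been 11.7 V.)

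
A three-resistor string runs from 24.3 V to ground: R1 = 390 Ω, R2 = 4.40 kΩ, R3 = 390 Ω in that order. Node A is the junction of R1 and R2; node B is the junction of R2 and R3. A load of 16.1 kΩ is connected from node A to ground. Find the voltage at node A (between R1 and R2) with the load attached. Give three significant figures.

V ≈ 22.0 V

Below node A the series string R2+R3 = 4790 Ω sits in parallel with the 16100 Ω load: 3692 Ω.
V_A = 24.3 × 3692/(390 + 3692) = 22.0 V.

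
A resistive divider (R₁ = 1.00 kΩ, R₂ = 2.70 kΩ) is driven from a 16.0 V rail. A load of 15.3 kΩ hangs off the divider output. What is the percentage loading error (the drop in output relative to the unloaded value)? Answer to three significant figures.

4.55 %

The divider's output (Thévenin) resistance is R₁‖R₂ = 0.7297 kΩ.
Fractional drop under load = R_th/(R_th + R_L) = 0.7297 / (0.7297 + 15.3) = 0.04552.
So the output falls by 4.55 %.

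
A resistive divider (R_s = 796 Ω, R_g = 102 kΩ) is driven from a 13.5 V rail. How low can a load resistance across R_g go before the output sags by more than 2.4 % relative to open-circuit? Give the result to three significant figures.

Output resistance R_th = R_s‖R_g = (796 × 102000)/102800 = 789.8 Ω.
The fractional drop is R_th/(R_th + R_L); requiring this ≤ 0.0240 gives R_L ≥ R_th(1/0.0240 − 1) = 789.8 × 40.67 = 32.1 kΩ.

R_L(min) ≈ 32.1 kΩ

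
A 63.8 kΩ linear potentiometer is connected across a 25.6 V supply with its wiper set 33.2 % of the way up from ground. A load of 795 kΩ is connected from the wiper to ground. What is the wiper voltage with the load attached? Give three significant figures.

The wiper splits the pot into (1−α)R = 42.62 kΩ above and αR = 21.18 kΩ below.
Lower section ‖ load = 20.63 kΩ.
V_wiper = 25.6 × 20.63/(42.62 + 20.63) = 8.35 V.

V ≈ 8.35 V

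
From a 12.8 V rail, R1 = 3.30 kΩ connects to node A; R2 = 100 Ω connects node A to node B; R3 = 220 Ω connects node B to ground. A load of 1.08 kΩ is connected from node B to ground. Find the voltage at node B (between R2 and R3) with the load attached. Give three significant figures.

V ≈ 0.653 V

At node B, R3 is in parallel with the load: R3‖R_L = 182.8 Ω.
Below node A the resistance is R2 + (R3‖R_L) = 282.8 Ω, so V_A = 12.8 × 282.8/3583 = 1.010 V.
Then V_B = V_A × (R3‖R_L)/(R2 + R3‖R_L) = 1.010 × 182.8/282.8 = 0.653 V.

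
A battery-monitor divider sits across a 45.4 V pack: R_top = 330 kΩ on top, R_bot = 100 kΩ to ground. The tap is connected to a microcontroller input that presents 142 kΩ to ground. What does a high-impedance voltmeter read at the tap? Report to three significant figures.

V_out ≈ 6.85 V

The load sits in parallel with R_bot: R_bot‖R_L = (100 × 142) / (100 + 142) = 58.68 kΩ.
V_out = 45.4 × 58.68 / (330 + 58.68) = 45.4 × 58.68/388.7 = 6.85 V.
(Unloaded it would have been 10.6 V.)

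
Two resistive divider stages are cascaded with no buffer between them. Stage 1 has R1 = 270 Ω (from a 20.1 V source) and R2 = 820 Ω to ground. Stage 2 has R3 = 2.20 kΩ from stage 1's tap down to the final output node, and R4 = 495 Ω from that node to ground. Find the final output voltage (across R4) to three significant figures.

V_out ≈ 2.58 V

Stage 2 presents R3+R4 = 2695 Ω as a load on stage 1's tap.
Stage 1's lower leg becomes R2‖(R3+R4) = 628.7 Ω, so V_mid = 20.1 × 628.7/898.7 = 14.06 V.
Stage 2 is itself unloaded: V_out = V_mid × R4/(R3+R4) = 14.06 × 495/2695 = 2.58 V.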